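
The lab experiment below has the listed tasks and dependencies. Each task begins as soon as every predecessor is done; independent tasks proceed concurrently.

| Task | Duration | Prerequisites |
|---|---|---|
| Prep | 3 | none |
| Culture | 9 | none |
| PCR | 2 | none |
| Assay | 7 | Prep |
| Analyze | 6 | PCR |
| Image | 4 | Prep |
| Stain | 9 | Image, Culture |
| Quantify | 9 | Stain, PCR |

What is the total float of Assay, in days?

17

Culture→Stain→Quantify = 9+9+9 = 27 sets the makespan at 27 days.
Longest path through Assay: 10 days (earliest finish 10, latest finish 27).
Float = 27 − 10 = 17.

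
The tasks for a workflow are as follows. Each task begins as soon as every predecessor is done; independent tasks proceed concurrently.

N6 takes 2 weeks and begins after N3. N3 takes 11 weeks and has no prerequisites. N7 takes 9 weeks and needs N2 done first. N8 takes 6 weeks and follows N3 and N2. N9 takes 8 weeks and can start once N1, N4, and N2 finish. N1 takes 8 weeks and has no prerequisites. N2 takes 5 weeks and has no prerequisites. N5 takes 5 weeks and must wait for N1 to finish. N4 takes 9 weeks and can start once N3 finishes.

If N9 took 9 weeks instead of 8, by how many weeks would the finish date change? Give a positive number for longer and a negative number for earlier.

1

Actual critical path: N3→N4→N9 = 11+9+8 = 28 ⇒ 28 weeks.
Since N9 is critical, the +1 change carries straight to that chain (now 29 weeks).
That remains the longest chain; total 29 weeks.
Change in finish: 29 − 28 = +1 weeks.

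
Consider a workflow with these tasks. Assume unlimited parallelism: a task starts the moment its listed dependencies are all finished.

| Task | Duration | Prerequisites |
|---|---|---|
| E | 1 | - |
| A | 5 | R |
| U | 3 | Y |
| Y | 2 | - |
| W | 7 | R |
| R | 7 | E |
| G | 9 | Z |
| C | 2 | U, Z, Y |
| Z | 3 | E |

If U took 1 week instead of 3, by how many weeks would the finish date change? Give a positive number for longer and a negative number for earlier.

Critical path before the change: E→R→W = 1+7+7 = 15 giving 15 weeks.
U is off the critical path — its longest chain is 7 weeks, giving 8 of slack.
The critical path is still E→R→W; finish is now 15 weeks.
Change in finish: 15 − 15 = +0 weeks.

0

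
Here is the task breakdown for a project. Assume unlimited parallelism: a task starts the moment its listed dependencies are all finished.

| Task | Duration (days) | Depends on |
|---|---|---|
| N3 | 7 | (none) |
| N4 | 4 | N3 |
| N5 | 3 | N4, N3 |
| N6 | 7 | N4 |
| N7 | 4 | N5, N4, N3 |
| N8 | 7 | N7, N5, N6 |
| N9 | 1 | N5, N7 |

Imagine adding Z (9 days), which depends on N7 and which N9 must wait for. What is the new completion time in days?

28

Originally the plan takes 25 days.
With Z inserted, N9 now waits for max(N5, N7, Z).
New critical path: N3→N4→N5→N7→Z→N9 = 7+4+3+4+9+1 = 28 ⇒ 28 days.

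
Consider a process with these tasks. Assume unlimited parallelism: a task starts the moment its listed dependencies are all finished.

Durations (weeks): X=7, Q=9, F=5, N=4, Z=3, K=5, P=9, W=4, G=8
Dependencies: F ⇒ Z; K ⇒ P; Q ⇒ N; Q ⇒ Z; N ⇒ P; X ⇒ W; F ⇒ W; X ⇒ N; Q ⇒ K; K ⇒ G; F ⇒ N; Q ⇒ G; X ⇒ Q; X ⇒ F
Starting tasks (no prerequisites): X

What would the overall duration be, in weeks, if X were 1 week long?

The binding path is X→Q→K→P = 7+9+5+9 = 30; finish at 30 weeks.
X lies on that path, so at 1 week the path becomes 24 weeks.
No other chain overtakes it, so the finish is 24 weeks.

24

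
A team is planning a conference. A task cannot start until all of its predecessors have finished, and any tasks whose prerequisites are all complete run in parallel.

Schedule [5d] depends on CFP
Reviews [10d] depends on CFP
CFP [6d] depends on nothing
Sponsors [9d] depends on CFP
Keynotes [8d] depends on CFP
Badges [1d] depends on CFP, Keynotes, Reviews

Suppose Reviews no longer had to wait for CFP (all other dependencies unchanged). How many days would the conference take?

15

With the dependency in place, CFP→Reviews→Badges = 6+10+1 = 17 sets the finish at 17 days.
Without CFP→Reviews, Reviews's earliest start moves from 6 to 0.
The longest chain is now CFP→Keynotes→Badges = 6+8+1 = 15, so the conference takes 15 days.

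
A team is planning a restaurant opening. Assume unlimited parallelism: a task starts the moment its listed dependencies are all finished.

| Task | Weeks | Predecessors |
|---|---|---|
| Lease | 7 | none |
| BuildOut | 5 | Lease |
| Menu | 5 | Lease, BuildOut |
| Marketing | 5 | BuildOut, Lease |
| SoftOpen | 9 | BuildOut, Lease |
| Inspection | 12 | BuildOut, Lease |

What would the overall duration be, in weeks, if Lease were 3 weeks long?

The binding path is Lease→BuildOut→Inspection = 7+5+12 = 24; finish at 24 weeks.
Lease is on the critical path; changing it to 3 makes that path 20 weeks.
No other chain overtakes it, so the finish is 20 weeks.

20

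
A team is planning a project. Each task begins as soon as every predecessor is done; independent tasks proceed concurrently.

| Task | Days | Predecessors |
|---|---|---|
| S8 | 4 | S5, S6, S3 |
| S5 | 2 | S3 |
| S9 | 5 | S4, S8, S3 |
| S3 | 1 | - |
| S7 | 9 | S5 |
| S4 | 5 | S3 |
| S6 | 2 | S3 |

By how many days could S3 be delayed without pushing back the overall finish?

0

The longest chain is S3→S5→S7 = 1+2+9 = 12; overall finish 12 days.
The longest chain containing S3 totals 12 days.
So S3 can slip 1 − 1 = 0 days.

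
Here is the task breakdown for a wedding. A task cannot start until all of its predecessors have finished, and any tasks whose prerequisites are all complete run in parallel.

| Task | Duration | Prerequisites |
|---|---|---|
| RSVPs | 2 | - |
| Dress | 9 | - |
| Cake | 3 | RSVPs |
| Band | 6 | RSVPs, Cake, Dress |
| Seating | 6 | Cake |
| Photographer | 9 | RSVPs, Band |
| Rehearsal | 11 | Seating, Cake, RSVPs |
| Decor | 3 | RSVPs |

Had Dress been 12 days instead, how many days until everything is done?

Baseline: Dress→Band→Photographer = 9+6+9 = 24 → 24 days.
Dress is on the critical path; changing it to 12 makes that path 27 days.
That remains the longest chain; total 27 days.

27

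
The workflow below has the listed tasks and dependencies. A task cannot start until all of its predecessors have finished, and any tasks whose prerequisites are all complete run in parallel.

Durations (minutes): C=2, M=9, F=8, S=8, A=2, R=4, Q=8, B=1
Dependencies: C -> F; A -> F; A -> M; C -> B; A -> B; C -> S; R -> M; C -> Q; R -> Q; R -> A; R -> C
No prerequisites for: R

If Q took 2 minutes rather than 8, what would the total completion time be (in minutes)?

Baseline: R→A→M = 4+2+9 = 15 → 15 minutes.
The longest path through Q is only 14 minutes, so Q has float 1.
No other chain overtakes it, so the finish is 15 minutes.

15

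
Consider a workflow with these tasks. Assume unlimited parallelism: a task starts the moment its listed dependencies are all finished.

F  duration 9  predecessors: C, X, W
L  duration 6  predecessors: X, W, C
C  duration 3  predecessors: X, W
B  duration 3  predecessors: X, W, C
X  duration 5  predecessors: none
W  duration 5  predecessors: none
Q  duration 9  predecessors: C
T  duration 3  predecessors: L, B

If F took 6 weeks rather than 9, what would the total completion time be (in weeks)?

As given, the longest chain is X→C→F = 5+3+9 = 17, so the finish is 17 weeks.
F is on the critical path; changing it to 6 makes that path 14 weeks.
The binding chain switches to X→C→L→T = 5+3+6+3 = 17; finish 17 weeks.

17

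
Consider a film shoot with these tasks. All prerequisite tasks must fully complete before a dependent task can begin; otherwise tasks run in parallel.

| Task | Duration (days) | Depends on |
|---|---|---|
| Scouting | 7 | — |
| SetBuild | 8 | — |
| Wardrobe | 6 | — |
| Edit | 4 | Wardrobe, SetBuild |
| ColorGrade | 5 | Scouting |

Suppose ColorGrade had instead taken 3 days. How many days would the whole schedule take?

Critical path before the change: Scouting→ColorGrade = 7+5 = 12 giving 12 days.
ColorGrade is on the critical path; changing it to 3 makes that path 10 days.
Now SetBuild→Edit = 8+4 = 12 is longest, so the finish becomes 12 days.

12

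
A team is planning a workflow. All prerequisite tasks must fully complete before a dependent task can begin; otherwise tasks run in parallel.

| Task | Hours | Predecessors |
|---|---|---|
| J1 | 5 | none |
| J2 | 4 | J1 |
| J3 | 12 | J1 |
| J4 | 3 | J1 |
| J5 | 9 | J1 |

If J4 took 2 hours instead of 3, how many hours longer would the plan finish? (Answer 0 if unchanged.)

The binding path is J1→J3 = 5+12 = 17; finish at 17 hours.
The longest path through J4 is only 8 hours, so J4 has float 9.
No other chain overtakes it, so the finish is 17 hours.
Change in finish: 17 − 17 = +0 hours.

0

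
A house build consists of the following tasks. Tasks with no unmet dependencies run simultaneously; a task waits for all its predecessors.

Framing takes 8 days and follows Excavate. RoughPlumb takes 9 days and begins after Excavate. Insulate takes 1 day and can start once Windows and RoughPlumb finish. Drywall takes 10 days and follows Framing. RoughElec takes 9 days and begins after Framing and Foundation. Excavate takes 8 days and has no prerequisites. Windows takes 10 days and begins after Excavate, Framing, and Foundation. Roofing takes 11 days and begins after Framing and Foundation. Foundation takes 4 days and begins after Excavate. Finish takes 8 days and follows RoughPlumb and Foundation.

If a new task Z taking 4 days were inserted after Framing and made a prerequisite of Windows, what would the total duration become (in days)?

Originally the plan takes 27 days.
With Z inserted, Windows now waits for max(Excavate, Framing, Foundation, Z).
New critical path: Excavate→Framing→Z→Windows→Insulate = 8+8+4+10+1 = 31 ⇒ 31 days.

31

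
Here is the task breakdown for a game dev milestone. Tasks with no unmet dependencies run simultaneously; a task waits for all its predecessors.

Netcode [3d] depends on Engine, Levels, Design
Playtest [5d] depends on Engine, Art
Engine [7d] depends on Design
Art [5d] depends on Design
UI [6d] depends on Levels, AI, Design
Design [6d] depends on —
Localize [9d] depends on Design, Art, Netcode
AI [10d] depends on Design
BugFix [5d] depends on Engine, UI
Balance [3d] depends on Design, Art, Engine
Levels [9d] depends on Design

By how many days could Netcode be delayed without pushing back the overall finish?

0

Critical path: Design→Levels→Netcode→Localize = 6+9+3+9 = 27, so the finish is 27 days.
Netcode finishes as early as 18 and must finish by 18.
Slack of Netcode = 15 − 15 = 0 days.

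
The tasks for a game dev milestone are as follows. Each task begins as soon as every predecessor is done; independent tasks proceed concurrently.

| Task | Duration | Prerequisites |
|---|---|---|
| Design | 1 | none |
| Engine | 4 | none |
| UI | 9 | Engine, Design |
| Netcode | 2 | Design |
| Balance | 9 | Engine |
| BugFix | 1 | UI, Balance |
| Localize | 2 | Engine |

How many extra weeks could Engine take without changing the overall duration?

0

Critical path: Engine→UI→BugFix = 4+9+1 = 14, so the finish is 14 weeks.
Engine finishes as early as 4 and must finish by 4.
So Engine can slip 4 − 4 = 0 weeks.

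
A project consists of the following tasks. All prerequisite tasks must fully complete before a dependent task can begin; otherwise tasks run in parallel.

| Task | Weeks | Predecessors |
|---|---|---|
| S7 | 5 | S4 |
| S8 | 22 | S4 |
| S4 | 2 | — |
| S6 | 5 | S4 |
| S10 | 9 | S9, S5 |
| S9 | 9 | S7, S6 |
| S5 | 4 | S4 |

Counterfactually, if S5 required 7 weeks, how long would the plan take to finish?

Critical path before the change: S4→S6→S9→S10 = 2+5+9+9 = 25 giving 25 weeks.
S5 has 10 weeks of float (longest path through it is 15).
That remains the longest chain; total 25 weeks.

25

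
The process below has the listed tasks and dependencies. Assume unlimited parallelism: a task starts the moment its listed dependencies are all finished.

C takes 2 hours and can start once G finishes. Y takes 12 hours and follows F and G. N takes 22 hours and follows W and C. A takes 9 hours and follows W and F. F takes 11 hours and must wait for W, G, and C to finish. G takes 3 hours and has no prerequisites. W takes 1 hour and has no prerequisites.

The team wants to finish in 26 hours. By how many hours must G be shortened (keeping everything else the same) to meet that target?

2

Current finish: 28 hours; target: 26.
G is on every critical path, so each hour cut from G cuts the finish by one (this holds down to a finish of 26).
Need 28 − 26 = 2 hours off G → G becomes 1 hour, finish becomes 26.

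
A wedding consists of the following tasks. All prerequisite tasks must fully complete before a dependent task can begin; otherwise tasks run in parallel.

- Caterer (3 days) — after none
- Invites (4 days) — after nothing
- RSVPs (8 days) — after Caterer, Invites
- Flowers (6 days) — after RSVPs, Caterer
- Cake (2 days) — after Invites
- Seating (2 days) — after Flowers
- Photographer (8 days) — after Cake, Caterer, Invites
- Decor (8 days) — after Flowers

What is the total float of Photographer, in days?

12

The longest chain is Invites→RSVPs→Flowers→Decor = 4+8+6+8 = 26; overall finish 26 days.
Photographer finishes as early as 14 and must finish by 26.
Float = 26 − 14 = 12.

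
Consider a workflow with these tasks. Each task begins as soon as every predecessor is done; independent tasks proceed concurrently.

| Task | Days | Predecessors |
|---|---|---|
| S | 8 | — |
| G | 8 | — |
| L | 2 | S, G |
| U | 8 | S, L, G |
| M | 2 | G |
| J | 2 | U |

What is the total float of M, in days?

Critical path: S→L→U→J = 8+2+8+2 = 20, so the finish is 20 days.
M finishes as early as 10 and must finish by 20.
So M can slip 20 − 10 = 10 days.

10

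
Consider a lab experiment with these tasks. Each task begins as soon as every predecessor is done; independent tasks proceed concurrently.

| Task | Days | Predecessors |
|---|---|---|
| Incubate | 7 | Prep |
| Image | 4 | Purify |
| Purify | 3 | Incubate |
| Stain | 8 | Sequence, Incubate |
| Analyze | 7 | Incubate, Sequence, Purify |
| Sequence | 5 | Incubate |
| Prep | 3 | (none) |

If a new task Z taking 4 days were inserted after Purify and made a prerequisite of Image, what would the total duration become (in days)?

23

Originally the project takes 23 days.
With Z inserted, Image now waits for max(Purify, Z).
New critical path: Prep→Incubate→Sequence→Stain = 3+7+5+8 = 23 ⇒ 23 days.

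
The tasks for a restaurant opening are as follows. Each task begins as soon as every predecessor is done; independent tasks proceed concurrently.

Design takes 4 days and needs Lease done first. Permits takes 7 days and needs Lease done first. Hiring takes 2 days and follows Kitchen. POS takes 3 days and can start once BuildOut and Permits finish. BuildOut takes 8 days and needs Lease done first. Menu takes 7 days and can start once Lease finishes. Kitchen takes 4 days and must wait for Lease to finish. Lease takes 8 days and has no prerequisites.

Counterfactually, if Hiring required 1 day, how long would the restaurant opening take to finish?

As given, the longest chain is Lease→BuildOut→POS = 8+8+3 = 19, so the finish is 19 days.
Hiring is off the critical path — its longest chain is 14 days, giving 5 of slack.
That remains the longest chain; total 19 days.

19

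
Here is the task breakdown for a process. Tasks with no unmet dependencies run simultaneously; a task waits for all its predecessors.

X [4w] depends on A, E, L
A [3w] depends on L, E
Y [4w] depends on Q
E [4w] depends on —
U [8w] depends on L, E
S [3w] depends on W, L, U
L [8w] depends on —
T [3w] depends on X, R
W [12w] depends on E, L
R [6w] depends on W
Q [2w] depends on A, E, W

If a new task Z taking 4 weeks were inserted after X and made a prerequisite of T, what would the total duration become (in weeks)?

29

Originally the schedule takes 29 weeks.
With Z inserted, T now waits for max(X, R, Z).
New critical path: L→W→R→T = 8+12+6+3 = 29 ⇒ 29 weeks.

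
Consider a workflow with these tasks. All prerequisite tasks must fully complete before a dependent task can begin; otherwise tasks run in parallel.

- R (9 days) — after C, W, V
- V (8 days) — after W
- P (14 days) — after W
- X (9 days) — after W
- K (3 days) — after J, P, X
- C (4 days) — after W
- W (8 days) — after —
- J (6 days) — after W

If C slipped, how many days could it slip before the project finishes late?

Critical path: W→P→K = 8+14+3 = 25, so the finish is 25 days.
The longest chain containing C totals 21 days.
Float = 25 − 21 = 4.

4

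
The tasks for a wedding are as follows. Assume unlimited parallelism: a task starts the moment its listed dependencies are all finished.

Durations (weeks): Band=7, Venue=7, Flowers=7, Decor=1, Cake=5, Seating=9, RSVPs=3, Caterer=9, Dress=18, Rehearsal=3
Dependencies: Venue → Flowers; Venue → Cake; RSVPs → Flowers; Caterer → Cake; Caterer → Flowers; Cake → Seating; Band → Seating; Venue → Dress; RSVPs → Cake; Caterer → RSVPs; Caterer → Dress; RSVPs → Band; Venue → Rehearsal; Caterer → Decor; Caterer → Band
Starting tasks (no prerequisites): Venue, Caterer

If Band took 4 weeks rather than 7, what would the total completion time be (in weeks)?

Actual critical path: Caterer→RSVPs→Band→Seating = 9+3+7+9 = 28 ⇒ 28 weeks.
Band lies on that path, so at 4 weeks the path becomes 25 weeks.
The binding chain switches to Caterer→Dress = 9+18 = 27; finish 27 weeks.

27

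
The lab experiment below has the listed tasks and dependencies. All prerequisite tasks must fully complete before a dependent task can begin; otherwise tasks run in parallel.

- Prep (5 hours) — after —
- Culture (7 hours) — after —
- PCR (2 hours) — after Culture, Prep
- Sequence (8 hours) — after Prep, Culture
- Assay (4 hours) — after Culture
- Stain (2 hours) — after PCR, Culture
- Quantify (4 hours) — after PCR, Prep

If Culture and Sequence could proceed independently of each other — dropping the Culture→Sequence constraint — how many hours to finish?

13

With the dependency in place, Culture→Sequence = 7+8 = 15 sets the finish at 15 hours.
Without Culture→Sequence, Sequence's earliest start moves from 7 to 5.
The longest chain is now Prep→Sequence = 5+8 = 13, so the schedule takes 13 hours.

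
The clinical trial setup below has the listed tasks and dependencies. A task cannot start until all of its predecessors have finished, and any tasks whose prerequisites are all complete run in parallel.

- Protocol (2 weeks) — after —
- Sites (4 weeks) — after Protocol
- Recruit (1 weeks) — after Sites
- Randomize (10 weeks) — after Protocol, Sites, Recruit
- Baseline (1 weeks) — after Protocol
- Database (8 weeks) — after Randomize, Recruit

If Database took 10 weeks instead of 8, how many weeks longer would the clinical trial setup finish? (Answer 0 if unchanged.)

As given, the longest chain is Protocol→Sites→Recruit→Randomize→Database = 2+4+1+10+8 = 25, so the finish is 25 weeks.
Database lies on that path, so at 10 weeks the path becomes 27 weeks.
No other chain overtakes it, so the finish is 27 weeks.
Change in finish: 27 − 25 = +2 weeks.

2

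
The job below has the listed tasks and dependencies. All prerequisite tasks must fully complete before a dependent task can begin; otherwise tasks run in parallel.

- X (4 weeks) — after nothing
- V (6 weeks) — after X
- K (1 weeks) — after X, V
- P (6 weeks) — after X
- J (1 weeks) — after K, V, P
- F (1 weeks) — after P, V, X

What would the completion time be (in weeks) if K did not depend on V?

11

Original critical path: X→V→K→J = 4+6+1+1 = 12 ⇒ 12 weeks.
Without V→K, K's earliest start moves from 10 to 4.
New critical path: X→V→J = 4+6+1 = 11 ⇒ 11 weeks.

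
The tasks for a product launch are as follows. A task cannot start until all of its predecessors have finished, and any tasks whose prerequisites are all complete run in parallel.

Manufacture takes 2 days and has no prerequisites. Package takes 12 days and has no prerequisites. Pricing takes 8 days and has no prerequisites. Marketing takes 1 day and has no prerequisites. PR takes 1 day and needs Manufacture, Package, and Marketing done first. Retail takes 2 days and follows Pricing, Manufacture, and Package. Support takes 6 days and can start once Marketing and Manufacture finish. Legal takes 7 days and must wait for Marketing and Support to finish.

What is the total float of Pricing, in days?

5

Manufacture→Support→Legal = 2+6+7 = 15 sets the makespan at 15 days.
Pricing finishes as early as 8 and must finish by 13.
Float = 15 − 10 = 5.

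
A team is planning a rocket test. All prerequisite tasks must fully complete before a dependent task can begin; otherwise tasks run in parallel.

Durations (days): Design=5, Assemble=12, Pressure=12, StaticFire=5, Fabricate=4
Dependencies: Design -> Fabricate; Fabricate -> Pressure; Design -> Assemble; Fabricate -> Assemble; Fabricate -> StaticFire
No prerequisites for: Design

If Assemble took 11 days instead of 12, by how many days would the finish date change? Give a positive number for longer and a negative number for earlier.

0

Actual critical path: Design→Fabricate→Assemble = 5+4+12 = 21 ⇒ 21 days.
Assemble lies on that path, so at 11 days the path becomes 20 days.
Now Design→Fabricate→Pressure = 5+4+12 = 21 is longest, so the finish becomes 21 days.
Change in finish: 21 − 21 = +0 days.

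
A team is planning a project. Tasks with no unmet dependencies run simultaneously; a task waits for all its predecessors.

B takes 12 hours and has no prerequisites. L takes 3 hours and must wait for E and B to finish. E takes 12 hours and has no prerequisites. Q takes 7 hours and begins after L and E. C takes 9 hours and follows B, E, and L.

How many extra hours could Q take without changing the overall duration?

2

Critical path: B→L→C = 12+3+9 = 24, so the finish is 24 hours.
Q finishes as early as 22 and must finish by 24.
Float = 24 − 22 = 2.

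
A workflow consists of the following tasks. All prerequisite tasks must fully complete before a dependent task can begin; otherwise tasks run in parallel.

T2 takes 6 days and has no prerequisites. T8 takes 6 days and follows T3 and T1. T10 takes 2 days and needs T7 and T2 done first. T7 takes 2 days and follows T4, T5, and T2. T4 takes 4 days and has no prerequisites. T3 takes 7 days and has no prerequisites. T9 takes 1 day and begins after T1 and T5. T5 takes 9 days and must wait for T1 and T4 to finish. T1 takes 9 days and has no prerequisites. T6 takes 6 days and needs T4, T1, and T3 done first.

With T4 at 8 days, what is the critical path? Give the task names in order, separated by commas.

Baseline: T1→T5→T7→T10 = 9+9+2+2 = 22 → 22 days.
The longest path through T4 is only 17 days, so T4 has float 5.
That remains the longest chain; total 22 days.

T1, T5, T7, T10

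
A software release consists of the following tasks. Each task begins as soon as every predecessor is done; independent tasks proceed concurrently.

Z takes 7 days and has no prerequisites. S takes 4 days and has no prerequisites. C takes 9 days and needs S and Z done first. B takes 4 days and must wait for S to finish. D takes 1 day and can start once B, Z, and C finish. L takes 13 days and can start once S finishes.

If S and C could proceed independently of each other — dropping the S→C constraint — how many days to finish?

17

With the dependency in place, Z→C→D = 7+9+1 = 17 sets the finish at 17 days.
Dropping S→C doesn't change C's earliest start (7); another predecessor still binds.
The longest chain is now Z→C→D = 7+9+1 = 17, so the software release takes 17 days.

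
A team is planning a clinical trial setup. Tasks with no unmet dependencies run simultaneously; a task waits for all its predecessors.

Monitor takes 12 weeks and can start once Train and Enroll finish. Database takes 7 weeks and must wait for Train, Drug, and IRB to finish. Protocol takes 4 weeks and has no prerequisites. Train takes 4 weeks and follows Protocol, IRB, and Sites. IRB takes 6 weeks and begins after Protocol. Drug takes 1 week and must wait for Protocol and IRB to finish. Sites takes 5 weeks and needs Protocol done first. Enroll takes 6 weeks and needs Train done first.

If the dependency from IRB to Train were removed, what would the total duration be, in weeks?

Original critical path: Protocol→IRB→Train→Enroll→Monitor = 4+6+4+6+12 = 32 ⇒ 32 weeks.
Without IRB→Train, Train's earliest start moves from 10 to 9.
After: Protocol→Sites→Train→Enroll→Monitor = 4+5+4+6+12 = 31 → 31 weeks.

31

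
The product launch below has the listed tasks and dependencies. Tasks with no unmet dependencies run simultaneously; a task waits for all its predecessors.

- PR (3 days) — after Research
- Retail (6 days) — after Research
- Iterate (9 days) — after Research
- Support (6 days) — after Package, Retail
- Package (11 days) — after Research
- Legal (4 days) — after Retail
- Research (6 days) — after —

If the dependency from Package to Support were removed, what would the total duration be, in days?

18

With the dependency in place, Research→Package→Support = 6+11+6 = 23 sets the finish at 23 days.
Without Package→Support, Support's earliest start moves from 17 to 12.
New critical path: Research→Retail→Support = 6+6+6 = 18 ⇒ 18 days.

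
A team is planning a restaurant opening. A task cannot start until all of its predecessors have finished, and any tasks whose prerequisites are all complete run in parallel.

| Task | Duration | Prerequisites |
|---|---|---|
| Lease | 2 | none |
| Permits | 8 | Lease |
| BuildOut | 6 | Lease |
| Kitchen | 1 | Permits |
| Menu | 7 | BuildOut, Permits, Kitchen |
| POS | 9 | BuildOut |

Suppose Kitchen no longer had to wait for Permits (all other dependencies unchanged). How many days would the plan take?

With the dependency in place, Lease→Permits→Kitchen→Menu = 2+8+1+7 = 18 sets the finish at 18 days.
Without Permits→Kitchen, Kitchen's earliest start moves from 10 to 0.
New critical path: Lease→Permits→Menu = 2+8+7 = 17 ⇒ 17 days.

17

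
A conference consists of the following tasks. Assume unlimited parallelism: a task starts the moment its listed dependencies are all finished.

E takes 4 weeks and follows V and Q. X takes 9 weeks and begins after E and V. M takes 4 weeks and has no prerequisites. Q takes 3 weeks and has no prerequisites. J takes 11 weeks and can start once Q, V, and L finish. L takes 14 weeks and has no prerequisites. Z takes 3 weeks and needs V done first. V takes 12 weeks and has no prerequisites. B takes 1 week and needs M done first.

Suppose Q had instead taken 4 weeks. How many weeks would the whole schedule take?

Critical path before the change: V→E→X = 12+4+9 = 25 giving 25 weeks.
Q is off the critical path — its longest chain is 16 weeks, giving 9 of slack.
No other chain overtakes it, so the finish is 25 weeks.

25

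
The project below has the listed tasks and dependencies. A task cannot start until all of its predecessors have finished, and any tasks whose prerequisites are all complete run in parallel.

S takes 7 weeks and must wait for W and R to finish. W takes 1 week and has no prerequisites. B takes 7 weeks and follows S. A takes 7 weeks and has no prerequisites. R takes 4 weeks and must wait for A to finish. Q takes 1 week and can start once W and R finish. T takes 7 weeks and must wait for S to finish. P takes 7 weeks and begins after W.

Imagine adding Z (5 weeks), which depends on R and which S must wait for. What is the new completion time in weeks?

30

Originally the project takes 25 weeks.
With Z inserted, S now waits for max(W, R, Z).
New critical path: A→R→Z→S→T = 7+4+5+7+7 = 30 ⇒ 30 weeks.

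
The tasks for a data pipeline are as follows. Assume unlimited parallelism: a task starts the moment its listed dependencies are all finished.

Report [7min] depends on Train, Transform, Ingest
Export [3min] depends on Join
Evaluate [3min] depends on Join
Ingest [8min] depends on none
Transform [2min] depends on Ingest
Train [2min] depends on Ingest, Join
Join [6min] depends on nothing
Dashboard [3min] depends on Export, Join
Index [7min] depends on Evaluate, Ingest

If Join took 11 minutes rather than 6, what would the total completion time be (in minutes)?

Baseline: Ingest→Transform→Report = 8+2+7 = 17 → 17 minutes.
Join is off the critical path — its longest chain is 16 minutes, giving 1 of slack.
The binding chain switches to Join→Evaluate→Index = 11+3+7 = 21; finish 21 minutes.

21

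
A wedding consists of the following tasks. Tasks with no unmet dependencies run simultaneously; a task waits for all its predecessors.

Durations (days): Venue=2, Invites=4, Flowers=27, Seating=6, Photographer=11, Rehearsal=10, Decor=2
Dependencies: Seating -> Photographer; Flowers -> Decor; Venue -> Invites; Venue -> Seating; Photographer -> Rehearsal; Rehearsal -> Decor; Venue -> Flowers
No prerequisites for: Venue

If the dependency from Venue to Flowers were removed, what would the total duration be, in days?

31

With the dependency in place, Venue→Flowers→Decor = 2+27+2 = 31 sets the finish at 31 days.
Without Venue→Flowers, Flowers's earliest start moves from 2 to 0.
The longest chain is now Venue→Seating→Photographer→Rehearsal→Decor = 2+6+11+10+2 = 31, so the job takes 31 days.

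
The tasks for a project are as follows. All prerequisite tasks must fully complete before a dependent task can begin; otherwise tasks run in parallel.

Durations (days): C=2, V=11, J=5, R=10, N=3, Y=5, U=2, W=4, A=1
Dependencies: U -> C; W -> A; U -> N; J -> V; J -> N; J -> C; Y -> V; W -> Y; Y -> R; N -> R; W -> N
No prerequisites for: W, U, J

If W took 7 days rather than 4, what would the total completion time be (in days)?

23

As given, the longest chain is W→Y→V = 4+5+11 = 20, so the finish is 20 days.
W lies on that path, so at 7 days the path becomes 23 days.
No other chain overtakes it, so the finish is 23 days.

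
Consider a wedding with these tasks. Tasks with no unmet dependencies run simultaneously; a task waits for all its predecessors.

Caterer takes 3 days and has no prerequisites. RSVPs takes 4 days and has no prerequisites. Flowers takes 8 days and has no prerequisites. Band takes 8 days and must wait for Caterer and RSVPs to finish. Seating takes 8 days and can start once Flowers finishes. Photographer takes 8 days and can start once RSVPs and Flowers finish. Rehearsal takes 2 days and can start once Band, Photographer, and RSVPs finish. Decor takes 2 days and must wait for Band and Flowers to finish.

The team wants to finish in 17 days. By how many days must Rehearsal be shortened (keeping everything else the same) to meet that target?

1

Current finish: 18 days; target: 17.
Rehearsal is on every critical path, so each day cut from Rehearsal cuts the finish by one (this holds down to a finish of 17).
Need 18 − 17 = 1 day off Rehearsal → Rehearsal becomes 1 day, finish becomes 17.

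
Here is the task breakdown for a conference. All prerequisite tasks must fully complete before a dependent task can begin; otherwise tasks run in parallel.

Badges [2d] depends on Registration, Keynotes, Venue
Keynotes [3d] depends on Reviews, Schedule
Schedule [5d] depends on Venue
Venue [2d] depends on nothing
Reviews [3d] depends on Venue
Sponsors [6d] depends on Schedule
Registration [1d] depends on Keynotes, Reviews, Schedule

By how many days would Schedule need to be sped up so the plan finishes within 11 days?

2

Current finish: 13 days; target: 11.
Schedule is on every critical path, so each day cut from Schedule cuts the finish by one (this holds down to a finish of 11).
Need 13 − 11 = 2 days off Schedule → Schedule becomes 3 days, finish becomes 11.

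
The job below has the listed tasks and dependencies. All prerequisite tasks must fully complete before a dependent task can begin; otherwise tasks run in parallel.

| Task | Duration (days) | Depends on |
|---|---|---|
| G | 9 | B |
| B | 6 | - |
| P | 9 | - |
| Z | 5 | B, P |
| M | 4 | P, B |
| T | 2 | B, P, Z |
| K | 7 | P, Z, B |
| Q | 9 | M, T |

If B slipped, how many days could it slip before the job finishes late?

The longest chain is P→Z→T→Q = 9+5+2+9 = 25; overall finish 25 days.
B finishes as early as 6 and must finish by 9.
So B can slip 9 − 6 = 3 days.

3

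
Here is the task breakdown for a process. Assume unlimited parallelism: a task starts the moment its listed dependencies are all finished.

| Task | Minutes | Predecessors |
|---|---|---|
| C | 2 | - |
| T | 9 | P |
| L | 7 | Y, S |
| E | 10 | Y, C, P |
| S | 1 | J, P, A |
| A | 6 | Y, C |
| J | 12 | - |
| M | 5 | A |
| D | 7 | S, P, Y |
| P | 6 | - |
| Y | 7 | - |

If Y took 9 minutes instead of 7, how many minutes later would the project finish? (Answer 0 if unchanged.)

2

Actual critical path: Y→A→S→L = 7+6+1+7 = 21 ⇒ 21 minutes.
Since Y is critical, the +2 change carries straight to that chain (now 23 minutes).
The critical path is still Y→A→S→L; finish is now 23 minutes.
Change in finish: 23 − 21 = +2 minutes.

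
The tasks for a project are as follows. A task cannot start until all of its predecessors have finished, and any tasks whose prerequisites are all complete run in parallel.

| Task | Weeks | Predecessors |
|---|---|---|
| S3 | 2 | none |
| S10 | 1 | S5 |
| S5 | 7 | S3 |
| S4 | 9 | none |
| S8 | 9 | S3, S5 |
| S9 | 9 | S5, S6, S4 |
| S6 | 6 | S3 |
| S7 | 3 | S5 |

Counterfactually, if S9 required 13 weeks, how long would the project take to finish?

22

The binding path is S3→S5→S9 = 2+7+9 = 18; finish at 18 weeks.
S9 lies on that path, so at 13 weeks the path becomes 22 weeks.
That remains the longest chain; total 22 weeks.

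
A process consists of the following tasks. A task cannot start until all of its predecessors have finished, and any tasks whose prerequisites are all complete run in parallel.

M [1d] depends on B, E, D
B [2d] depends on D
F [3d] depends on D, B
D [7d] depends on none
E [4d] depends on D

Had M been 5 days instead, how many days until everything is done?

16

Baseline: D→E→M = 7+4+1 = 12 → 12 days.
M lies on that path, so at 5 days the path becomes 16 days.
That remains the longest chain; total 16 days.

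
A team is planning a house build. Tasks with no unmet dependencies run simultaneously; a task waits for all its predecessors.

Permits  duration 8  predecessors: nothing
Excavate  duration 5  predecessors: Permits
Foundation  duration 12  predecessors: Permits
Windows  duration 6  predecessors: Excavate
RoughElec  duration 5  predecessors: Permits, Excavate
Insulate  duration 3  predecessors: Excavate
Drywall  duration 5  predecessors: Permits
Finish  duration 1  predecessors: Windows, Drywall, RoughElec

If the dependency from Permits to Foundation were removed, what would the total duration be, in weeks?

20

With the dependency in place, Permits→Excavate→Windows→Finish = 8+5+6+1 = 20 sets the finish at 20 weeks.
Without Permits→Foundation, Foundation's earliest start moves from 8 to 0.
New critical path: Permits→Excavate→Windows→Finish = 8+5+6+1 = 20 ⇒ 20 weeks.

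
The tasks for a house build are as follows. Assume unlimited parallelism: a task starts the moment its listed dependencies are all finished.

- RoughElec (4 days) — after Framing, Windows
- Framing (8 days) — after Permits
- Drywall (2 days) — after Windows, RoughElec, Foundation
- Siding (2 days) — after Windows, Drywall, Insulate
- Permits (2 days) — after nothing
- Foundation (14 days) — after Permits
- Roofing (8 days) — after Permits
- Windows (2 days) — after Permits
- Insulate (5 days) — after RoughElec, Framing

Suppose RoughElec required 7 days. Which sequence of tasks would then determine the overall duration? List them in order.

The binding path is Permits→Framing→RoughElec→Insulate→Siding = 2+8+4+5+2 = 21; finish at 21 days.
RoughElec is on the critical path; changing it to 7 makes that path 24 days.
That remains the longest chain; total 24 days.

Permits, Framing, RoughElec, Insulate, Siding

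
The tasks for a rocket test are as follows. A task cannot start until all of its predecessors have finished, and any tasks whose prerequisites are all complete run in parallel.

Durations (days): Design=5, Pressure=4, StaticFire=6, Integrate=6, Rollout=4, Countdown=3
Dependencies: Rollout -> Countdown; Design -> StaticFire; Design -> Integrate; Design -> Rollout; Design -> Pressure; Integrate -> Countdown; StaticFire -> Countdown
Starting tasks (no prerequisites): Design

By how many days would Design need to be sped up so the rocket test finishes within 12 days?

2

Current finish: 14 days; target: 12.
Design is on every critical path, so each day cut from Design cuts the finish by one (this holds down to a finish of 10).
Need 14 − 12 = 2 days off Design → Design becomes 3 days, finish becomes 12.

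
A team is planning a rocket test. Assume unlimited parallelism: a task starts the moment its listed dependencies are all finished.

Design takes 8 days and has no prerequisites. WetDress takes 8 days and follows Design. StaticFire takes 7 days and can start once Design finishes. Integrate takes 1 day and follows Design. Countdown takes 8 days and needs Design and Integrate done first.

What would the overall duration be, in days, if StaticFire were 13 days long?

21

The binding path is Design→Integrate→Countdown = 8+1+8 = 17; finish at 17 days.
StaticFire is off the critical path — its longest chain is 15 days, giving 2 of slack.
New critical path: Design→StaticFire = 8+13 = 21 ⇒ 21 days.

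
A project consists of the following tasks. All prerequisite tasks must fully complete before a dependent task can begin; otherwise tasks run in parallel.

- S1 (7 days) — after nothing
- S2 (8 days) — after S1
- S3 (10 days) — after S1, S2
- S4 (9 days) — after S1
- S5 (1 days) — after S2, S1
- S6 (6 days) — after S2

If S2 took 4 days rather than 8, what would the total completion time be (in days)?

21

Actual critical path: S1→S2→S3 = 7+8+10 = 25 ⇒ 25 days.
S2 lies on that path, so at 4 days the path becomes 21 days.
The critical path is still S1→S2→S3; finish is now 21 days.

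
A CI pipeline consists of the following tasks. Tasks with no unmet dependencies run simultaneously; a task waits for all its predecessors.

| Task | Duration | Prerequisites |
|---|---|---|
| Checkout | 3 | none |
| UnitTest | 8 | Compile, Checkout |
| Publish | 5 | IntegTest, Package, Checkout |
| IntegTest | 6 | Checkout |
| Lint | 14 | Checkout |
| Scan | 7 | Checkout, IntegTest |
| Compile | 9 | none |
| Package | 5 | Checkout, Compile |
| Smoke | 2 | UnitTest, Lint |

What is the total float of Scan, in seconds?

Critical path: Checkout→Lint→Smoke = 3+14+2 = 19, so the finish is 19 seconds.
Scan finishes as early as 16 and must finish by 19.
Slack of Scan = 12 − 9 = 3 seconds.

3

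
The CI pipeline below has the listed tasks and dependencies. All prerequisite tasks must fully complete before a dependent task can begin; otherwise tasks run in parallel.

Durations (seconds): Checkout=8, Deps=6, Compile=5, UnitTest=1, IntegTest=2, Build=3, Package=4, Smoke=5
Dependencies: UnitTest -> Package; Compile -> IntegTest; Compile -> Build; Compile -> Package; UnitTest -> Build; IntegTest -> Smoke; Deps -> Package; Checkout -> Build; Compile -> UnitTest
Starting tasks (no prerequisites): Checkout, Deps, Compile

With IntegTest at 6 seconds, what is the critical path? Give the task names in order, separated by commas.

Compile, IntegTest, Smoke

As given, the longest chain is Compile→IntegTest→Smoke = 5+2+5 = 12, so the finish is 12 seconds.
IntegTest is on the critical path; changing it to 6 makes that path 16 seconds.
No other chain overtakes it, so the finish is 16 seconds.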